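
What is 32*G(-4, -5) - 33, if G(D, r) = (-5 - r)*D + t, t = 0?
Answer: -33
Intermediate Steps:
G(D, r) = D*(-5 - r) (G(D, r) = (-5 - r)*D + 0 = D*(-5 - r) + 0 = D*(-5 - r))
32*G(-4, -5) - 33 = 32*(-4*(-5 - 1*(-5))) - 33 = 32*(-4*(-5 + 5)) - 33 = 32*(-4*0) - 33 = 32*0 - 33 = 0 - 33 = -33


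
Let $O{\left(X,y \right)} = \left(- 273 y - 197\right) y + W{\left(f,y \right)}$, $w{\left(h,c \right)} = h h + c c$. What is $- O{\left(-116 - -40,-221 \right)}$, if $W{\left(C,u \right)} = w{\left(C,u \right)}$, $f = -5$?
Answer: $13241190$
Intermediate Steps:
$w{\left(h,c \right)} = c^{2} + h^{2}$ ($w{\left(h,c \right)} = h^{2} + c^{2} = c^{2} + h^{2}$)
$W{\left(C,u \right)} = C^{2} + u^{2}$ ($W{\left(C,u \right)} = u^{2} + C^{2} = C^{2} + u^{2}$)
$O{\left(X,y \right)} = 25 + y^{2} + y \left(-197 - 273 y\right)$ ($O{\left(X,y \right)} = \left(- 273 y - 197\right) y + \left(\left(-5\right)^{2} + y^{2}\right) = \left(-197 - 273 y\right) y + \left(25 + y^{2}\right) = y \left(-197 - 273 y\right) + \left(25 + y^{2}\right) = 25 + y^{2} + y \left(-197 - 273 y\right)$)
$- O{\left(-116 - -40,-221 \right)} = - (25 - 272 \left(-221\right)^{2} - -43537) = - (25 - 13284752 + 43537) = \left(-1\right) \left(-13241190\right) = 13241190$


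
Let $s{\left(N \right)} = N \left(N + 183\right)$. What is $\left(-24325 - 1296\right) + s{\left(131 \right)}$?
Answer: $15513$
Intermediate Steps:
$s{\left(N \right)} = N \left(183 + N\right)$
$\left(-24325 - 1296\right) + s{\left(131 \right)} = \left(-24325 - 1296\right) + 131 \left(183 + 131\right) = -25621 + 131 \cdot 314 = -25621 + 41134 = 15513$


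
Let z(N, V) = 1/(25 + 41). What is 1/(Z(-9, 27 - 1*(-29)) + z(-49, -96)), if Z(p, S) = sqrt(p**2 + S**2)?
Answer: -66/14013251 + 4356*sqrt(3217)/14013251 ≈ 0.017626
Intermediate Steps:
z(N, V) = 1/66
Z(p, S) = sqrt(S**2 + p**2)
1/(Z(-9, 27 - 1*(-29)) + z(-49, -96)) = 1/(sqrt((27 - 1*(-29))**2 + (-9)**2) + 1/66) = 1/(sqrt((27 + 29)**2 + 81) + 1/66) = 1/(sqrt(56**2 + 81) + 1/66) = 1/(sqrt(3136 + 81) + 1/66) = 1/(sqrt(3217) + 1/66) = 1/(1/66 + sqrt(3217))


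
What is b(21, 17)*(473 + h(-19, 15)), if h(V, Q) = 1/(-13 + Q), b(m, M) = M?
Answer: 16099/2 ≈ 8049.5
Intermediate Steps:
b(21, 17)*(473 + h(-19, 15)) = 17*(473 + 1/(-13 + 15)) = 17*(473 + 1/2) = 17*(473 + ½) = 17*(947/2) = 16099/2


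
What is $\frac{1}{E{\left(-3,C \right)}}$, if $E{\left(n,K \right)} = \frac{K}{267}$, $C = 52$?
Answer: $\frac{267}{52} \approx 5.1346$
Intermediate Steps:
$E{\left(n,K \right)} = \frac{K}{267}$ ($E{\left(n,K \right)} = K \frac{1}{267} = \frac{K}{267}$)
$\frac{1}{E{\left(-3,C \right)}} = \frac{1}{\frac{1}{267} \cdot 52} = \frac{1}{\frac{52}{267}} = \frac{267}{52}$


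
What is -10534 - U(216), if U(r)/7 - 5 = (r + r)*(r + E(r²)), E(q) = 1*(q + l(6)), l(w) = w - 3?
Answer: -141760569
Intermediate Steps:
l(w) = -3 + w
E(q) = 3 + q (E(q) = 1*(q + (-3 + 6)) = 1*(q + 3) = 1*(3 + q) = 3 + q)
U(r) = 35 + 14*r*(3 + r + r²) (U(r) = 35 + 7*((r + r)*(r + (3 + r²))) = 35 + 7*((2*r)*(3 + r + r²)) = 35 + 7*(2*r*(3 + r + r²)) = 35 + 14*r*(3 + r + r²))
-10534 - U(216) = -10534 - (35 + 14*216² + 14*216³ + 42*216) = -10534 - (35 + 14*46656 + 14*10077696 + 9072) = -10534 - (35 + 653184 + 141087744 + 9072) = -10534 - 1*141750035 = -10534 - 141750035 = -141760569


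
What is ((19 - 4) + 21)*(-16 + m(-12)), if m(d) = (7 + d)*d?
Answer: 1584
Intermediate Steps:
m(d) = d*(7 + d)
((19 - 4) + 21)*(-16 + m(-12)) = ((19 - 4) + 21)*(-16 - 12*(7 - 12)) = (15 + 21)*(-16 - 12*(-5)) = 36*(-16 + 60) = 36*44 = 1584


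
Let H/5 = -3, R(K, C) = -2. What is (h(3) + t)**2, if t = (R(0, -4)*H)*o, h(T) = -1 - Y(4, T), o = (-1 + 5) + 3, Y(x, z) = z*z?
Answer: 40000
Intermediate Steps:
H = -15 (H = 5*(-3) = -15)
Y(x, z) = z**2
o = 7 (o = 4 + 3 = 7)
h(T) = -1 - T**2
t = 210 (t = -2*(-15)*7 = 30*7 = 210)
(h(3) + t)**2 = ((-1 - 1*3**2) + 210)**2 = ((-1 - 1*9) + 210)**2 = ((-1 - 9) + 210)**2 = (-10 + 210)**2 = 200**2 = 40000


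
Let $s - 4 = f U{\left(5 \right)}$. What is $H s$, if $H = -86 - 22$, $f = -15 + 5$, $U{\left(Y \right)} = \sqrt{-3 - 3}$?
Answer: $-432 + 1080 i \sqrt{6} \approx -432.0 + 2645.4 i$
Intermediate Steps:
$U{\left(Y \right)} = i \sqrt{6}$ ($U{\left(Y \right)} = \sqrt{-6} = i \sqrt{6}$)
$f = -10$
$H = -108$
$s = 4 - 10 i \sqrt{6} \approx 4.0 - 24.495 i$
$H s = - 108 \left(4 - 10 i \sqrt{6}\right) = -432 + 1080 i \sqrt{6}$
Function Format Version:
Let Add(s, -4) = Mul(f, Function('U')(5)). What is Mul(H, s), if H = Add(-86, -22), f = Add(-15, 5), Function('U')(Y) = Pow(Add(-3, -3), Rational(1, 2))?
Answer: Add(-432, Mul(1080, I, Pow(6, Rational(1, 2)))) ≈ Add(-432.00, Mul(2645.4, I))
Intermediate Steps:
Function('U')(Y) = Mul(I, Pow(6, Rational(1, 2))) (Function('U')(Y) = Pow(-6, Rational(1, 2)) = Mul(I, Pow(6, Rational(1, 2))))
f = -10
H = -108
s = Add(4, Mul(-10, I, Pow(6, Rational(1, 2)))) (s = Add(4, Mul(-10, Mul(I, Pow(6, Rational(1, 2))))) = Add(4, Mul(-10, I, Pow(6, Rational(1, 2)))) ≈ Add(4.0000, Mul(-24.495, I)))
Mul(H, s) = Mul(-108, Add(4, Mul(-10, I, Pow(6, Rational(1, 2))))) = Add(-432, Mul(1080, I, Pow(6, Rational(1, 2))))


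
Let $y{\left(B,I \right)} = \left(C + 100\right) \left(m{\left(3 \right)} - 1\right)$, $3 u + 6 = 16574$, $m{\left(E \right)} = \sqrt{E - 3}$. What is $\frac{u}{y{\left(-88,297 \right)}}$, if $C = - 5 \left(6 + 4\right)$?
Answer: $- \frac{8284}{75} \approx -110.45$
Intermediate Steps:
$m{\left(E \right)} = \sqrt{-3 + E}$
$C = -50$ ($C = \left(-5\right) 10 = -50$)
$u = \frac{16568}{3}$ ($u = -2 + \frac{1}{3} \cdot 16574 = -2 + \frac{16574}{3} = \frac{16568}{3} \approx 5522.7$)
$y{\left(B,I \right)} = -50$ ($y{\left(B,I \right)} = \left(-50 + 100\right) \left(\sqrt{-3 + 3} - 1\right) = 50 \left(\sqrt{0} - 1\right) = 50 \left(0 - 1\right) = 50 \left(-1\right) = -50$)
$\frac{u}{y{\left(-88,297 \right)}} = \frac{16568}{3 \left(-50\right)} = \frac{16568}{3} \left(- \frac{1}{50}\right) = - \frac{8284}{75}$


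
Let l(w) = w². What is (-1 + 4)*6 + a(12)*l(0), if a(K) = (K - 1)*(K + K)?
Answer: 18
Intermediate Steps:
a(K) = 2*K*(-1 + K) (a(K) = (-1 + K)*(2*K) = 2*K*(-1 + K))
(-1 + 4)*6 + a(12)*l(0) = (-1 + 4)*6 + (2*12*(-1 + 12))*0² = 3*6 + (2*12*11)*0 = 18 + 264*0 = 18 + 0 = 18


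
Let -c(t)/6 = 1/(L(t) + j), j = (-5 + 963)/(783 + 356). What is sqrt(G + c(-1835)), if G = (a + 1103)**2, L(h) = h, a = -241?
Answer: sqrt(998127889552506)/36651 ≈ 862.00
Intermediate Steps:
j = 958/1139 ≈ 0.84109
c(t) = -6/(958/1139 + t) (c(t) = -6/(t + 958/1139) = -6/(958/1139 + t))
G = 743044 (G = (-241 + 1103)**2 = 862**2 = 743044)
sqrt(G + c(-1835)) = sqrt(743044 - 6834/(958 + 1139*(-1835))) = sqrt(743044 - 6834/(958 - 2090065)) = sqrt(743044 - 6834/(-2089107)) = sqrt(743044 - 6834*(-1/2089107)) = sqrt(743044 + 2278/696369) = sqrt(517432809514/696369) = sqrt(998127889552506)/36651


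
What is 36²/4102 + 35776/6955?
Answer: 5991032/1097285 ≈ 5.4599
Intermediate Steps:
36²/4102 + 35776/6955 = 1296*(1/4102) + 35776*(1/6955) = 648/2051 + 2752/535 = 5991032/1097285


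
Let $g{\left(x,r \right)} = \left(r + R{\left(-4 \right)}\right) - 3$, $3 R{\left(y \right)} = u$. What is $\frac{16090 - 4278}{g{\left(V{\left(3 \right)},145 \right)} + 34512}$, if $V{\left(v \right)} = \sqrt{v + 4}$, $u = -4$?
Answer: $\frac{17718}{51979} \approx 0.34087$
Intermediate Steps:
$R{\left(y \right)} = - \frac{4}{3}$ ($R{\left(y \right)} = \frac{1}{3} \left(-4\right) = - \frac{4}{3}$)
$V{\left(v \right)} = \sqrt{4 + v}$
$g{\left(x,r \right)} = - \frac{13}{3} + r$ ($g{\left(x,r \right)} = \left(r - \frac{4}{3}\right) - 3 = \left(- \frac{4}{3} + r\right) - 3 = - \frac{13}{3} + r$)
$\frac{16090 - 4278}{g{\left(V{\left(3 \right)},145 \right)} + 34512} = \frac{16090 - 4278}{\left(- \frac{13}{3} + 145\right) + 34512} = \frac{11812}{\frac{422}{3} + 34512} = \frac{11812}{\frac{103958}{3}} = 11812 \cdot \frac{3}{103958} = \frac{17718}{51979}$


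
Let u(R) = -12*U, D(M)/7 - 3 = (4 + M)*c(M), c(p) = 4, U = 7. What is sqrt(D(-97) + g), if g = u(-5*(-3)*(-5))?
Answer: I*sqrt(2667) ≈ 51.643*I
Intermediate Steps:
D(M) = 133 + 28*M (D(M) = 21 + 7*((4 + M)*4) = 21 + 7*(16 + 4*M) = 21 + (112 + 28*M) = 133 + 28*M)
u(R) = -84 (u(R) = -12*7 = -84)
g = -84
sqrt(D(-97) + g) = sqrt((133 + 28*(-97)) - 84) = sqrt((133 - 2716) - 84) = sqrt(-2583 - 84) = sqrt(-2667) = I*sqrt(2667)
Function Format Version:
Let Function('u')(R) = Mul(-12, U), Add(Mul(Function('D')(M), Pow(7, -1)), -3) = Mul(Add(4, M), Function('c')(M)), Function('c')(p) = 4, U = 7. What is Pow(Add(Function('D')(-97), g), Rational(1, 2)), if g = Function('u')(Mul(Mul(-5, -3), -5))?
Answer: Mul(I, Pow(2667, Rational(1, 2))) ≈ Mul(51.643, I)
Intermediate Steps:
Function('D')(M) = Add(133, Mul(28, M)) (Function('D')(M) = Add(21, Mul(7, Mul(Add(4, M), 4))) = Add(21, Mul(7, Add(16, Mul(4, M)))) = Add(21, Add(112, Mul(28, M))) = Add(133, Mul(28, M)))
Function('u')(R) = -84 (Function('u')(R) = Mul(-12, 7) = -84)
g = -84
Pow(Add(Function('D')(-97), g), Rational(1, 2)) = Pow(Add(Add(133, Mul(28, -97)), -84), Rational(1, 2)) = Pow(Add(Add(133, -2716), -84), Rational(1, 2)) = Pow(Add(-2583, -84), Rational(1, 2)) = Pow(-2667, Rational(1, 2)) = Mul(I, Pow(2667, Rational(1, 2)))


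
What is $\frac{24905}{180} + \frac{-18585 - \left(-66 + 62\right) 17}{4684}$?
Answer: $\frac{2833049}{21078} \approx 134.41$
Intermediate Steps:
$\frac{24905}{180} + \frac{-18585 - \left(-66 + 62\right) 17}{4684} = 24905 \cdot \frac{1}{180} + \left(-18585 - \left(-4\right) 17\right) \frac{1}{4684} = \frac{4981}{36} + \left(-18585 - -68\right) \frac{1}{4684} = \frac{4981}{36} + \left(-18585 + 68\right) \frac{1}{4684} = \frac{4981}{36} - \frac{18517}{4684} = \frac{2833049}{21078}$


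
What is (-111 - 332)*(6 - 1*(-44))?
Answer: -22150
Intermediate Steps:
(-111 - 332)*(6 - 1*(-44)) = -443*(6 + 44) = -443*50 = -22150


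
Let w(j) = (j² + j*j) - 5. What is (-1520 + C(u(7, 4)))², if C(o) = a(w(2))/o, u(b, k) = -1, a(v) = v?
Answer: 2319529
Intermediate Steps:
w(j) = -5 + 2*j² (w(j) = (j² + j²) - 5 = 2*j² - 5 = -5 + 2*j²)
C(o) = 3/o (C(o) = (-5 + 2*2²)/o = (-5 + 2*4)/o = (-5 + 8)/o = 3/o)
(-1520 + C(u(7, 4)))² = (-1520 + 3/(-1))² = (-1520 + 3*(-1))² = (-1520 - 3)² = (-1523)² = 2319529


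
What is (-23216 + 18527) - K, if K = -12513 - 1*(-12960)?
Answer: -5136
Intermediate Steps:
K = 447 (K = -12513 + 12960 = 447)
(-23216 + 18527) - K = (-23216 + 18527) - 1*447 = -4689 - 447 = -5136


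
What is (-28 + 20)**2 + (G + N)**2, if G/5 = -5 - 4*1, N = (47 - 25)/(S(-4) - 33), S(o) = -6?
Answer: 3255073/1521 ≈ 2140.1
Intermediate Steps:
N = -22/39 (N = (47 - 25)/(-6 - 33) = 22/(-39) = 22*(-1/39) = -22/39 ≈ -0.56410)
G = -45 (G = 5*(-5 - 4*1) = 5*(-5 - 4) = 5*(-9) = -45)
(-28 + 20)**2 + (G + N)**2 = (-28 + 20)**2 + (-45 - 22/39)**2 = (-8)**2 + (-1777/39)**2 = 64 + 3157729/1521 = 3255073/1521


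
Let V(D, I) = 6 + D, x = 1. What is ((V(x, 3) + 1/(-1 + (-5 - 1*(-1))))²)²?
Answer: 1336336/625 ≈ 2138.1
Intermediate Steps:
((V(x, 3) + 1/(-1 + (-5 - 1*(-1))))²)² = (((6 + 1) + 1/(-1 + (-5 - 1*(-1))))²)² = ((7 + 1/(-1 + (-5 + 1)))²)² = ((7 + 1/(-1 - 4))²)² = ((7 + 1/(-5))²)² = ((7 - ⅕)²)² = ((34/5)²)² = (1156/25)² = 1336336/625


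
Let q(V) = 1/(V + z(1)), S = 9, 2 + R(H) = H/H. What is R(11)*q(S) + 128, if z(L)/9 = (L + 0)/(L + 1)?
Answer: 3454/27 ≈ 127.93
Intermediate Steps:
R(H) = -1 (R(H) = -2 + H/H = -2 + 1 = -1)
z(L) = 9*L/(1 + L) (z(L) = 9*((L + 0)/(L + 1)) = 9*(L/(1 + L)) = 9*L/(1 + L))
q(V) = 1/(9/2 + V) (q(V) = 1/(V + 9*1/(1 + 1)) = 1/(V + 9*1/2) = 1/(V + 9*1*(½)) = 1/(V + 9/2) = 1/(9/2 + V))
R(11)*q(S) + 128 = -2/(9 + 2*9) + 128 = -2/(9 + 18) + 128 = -2/27 + 128 = 3454/27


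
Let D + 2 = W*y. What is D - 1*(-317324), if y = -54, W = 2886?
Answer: 161478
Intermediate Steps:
D = -155846 (D = -2 + 2886*(-54) = -2 - 155844 = -155846)
D - 1*(-317324) = -155846 - 1*(-317324) = -155846 + 317324 = 161478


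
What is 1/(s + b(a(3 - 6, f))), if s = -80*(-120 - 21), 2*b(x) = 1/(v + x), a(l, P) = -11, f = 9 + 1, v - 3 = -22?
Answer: 60/676799 ≈ 8.8653e-5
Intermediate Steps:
v = -19 (v = 3 - 22 = -19)
f = 10
b(x) = 1/(2*(-19 + x))
s = 11280 (s = -80*(-141) = 11280)
1/(s + b(a(3 - 6, f))) = 1/(11280 + 1/(2*(-19 - 11))) = 1/(11280 + (1/2)/(-30)) = 1/(11280 + (1/2)*(-1/30)) = 1/(11280 - 1/60) = 1/(676799/60) = 60/676799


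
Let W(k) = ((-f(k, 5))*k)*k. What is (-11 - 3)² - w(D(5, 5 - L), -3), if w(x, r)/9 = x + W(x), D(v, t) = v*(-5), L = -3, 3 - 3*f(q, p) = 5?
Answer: -3329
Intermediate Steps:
f(q, p) = -⅔ (f(q, p) = 1 - ⅓*5 = 1 - 5/3 = -⅔)
W(k) = 2*k²/3 (W(k) = ((-1*(-⅔))*k)*k = (2*k/3)*k = 2*k²/3)
D(v, t) = -5*v
w(x, r) = 6*x² + 9*x (w(x, r) = 9*(x + 2*x²/3) = 6*x² + 9*x)
(-11 - 3)² - w(D(5, 5 - L), -3) = (-11 - 3)² - 3*(-5*5)*(3 + 2*(-5*5)) = (-14)² - 3*(-25)*(3 + 2*(-25)) = 196 - 3*(-25)*(3 - 50) = 196 - 3*(-25)*(-47) = 196 - 1*3525 = 196 - 3525 = -3329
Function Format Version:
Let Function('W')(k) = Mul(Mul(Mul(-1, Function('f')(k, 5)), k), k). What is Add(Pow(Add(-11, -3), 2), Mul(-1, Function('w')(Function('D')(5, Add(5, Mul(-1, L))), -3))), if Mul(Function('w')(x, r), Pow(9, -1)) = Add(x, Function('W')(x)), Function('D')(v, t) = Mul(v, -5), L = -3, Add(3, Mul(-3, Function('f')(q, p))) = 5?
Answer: -3329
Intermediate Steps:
Function('f')(q, p) = Rational(-2, 3) (Function('f')(q, p) = Add(1, Mul(Rational(-1, 3), 5)) = Add(1, Rational(-5, 3)) = Rational(-2, 3))
Function('W')(k) = Mul(Rational(2, 3), Pow(k, 2)) (Function('W')(k) = Mul(Mul(Mul(-1, Rational(-2, 3)), k), k) = Mul(Mul(Rational(2, 3), k), k) = Mul(Rational(2, 3), Pow(k, 2)))
Function('D')(v, t) = Mul(-5, v)
Function('w')(x, r) = Add(Mul(6, Pow(x, 2)), Mul(9, x)) (Function('w')(x, r) = Mul(9, Add(x, Mul(Rational(2, 3), Pow(x, 2)))) = Add(Mul(6, Pow(x, 2)), Mul(9, x)))
Add(Pow(Add(-11, -3), 2), Mul(-1, Function('w')(Function('D')(5, Add(5, Mul(-1, L))), -3))) = Add(Pow(Add(-11, -3), 2), Mul(-1, Mul(3, Mul(-5, 5), Add(3, Mul(2, Mul(-5, 5)))))) = Add(Pow(-14, 2), Mul(-1, Mul(3, -25, Add(3, Mul(2, -25))))) = Add(196, Mul(-1, Mul(3, -25, Add(3, -50)))) = Add(196, Mul(-1, Mul(3, -25, -47))) = Add(196, Mul(-1, 3525)) = Add(196, -3525) = -3329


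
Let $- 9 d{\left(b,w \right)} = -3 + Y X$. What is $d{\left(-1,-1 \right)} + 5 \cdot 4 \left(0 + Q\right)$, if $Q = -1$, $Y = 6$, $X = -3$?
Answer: $- \frac{53}{3} \approx -17.667$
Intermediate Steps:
$d{\left(b,w \right)} = \frac{7}{3}$ ($d{\left(b,w \right)} = - \frac{-3 + 6 \left(-3\right)}{9} = - \frac{-3 - 18}{9} = \left(- \frac{1}{9}\right) \left(-21\right) = \frac{7}{3}$)
$d{\left(-1,-1 \right)} + 5 \cdot 4 \left(0 + Q\right) = \frac{7}{3} + 5 \cdot 4 \left(0 - 1\right) = \frac{7}{3} + 5 \cdot 4 \left(-1\right) = \frac{7}{3} + 5 \left(-4\right) = \frac{7}{3} - 20 = - \frac{53}{3}$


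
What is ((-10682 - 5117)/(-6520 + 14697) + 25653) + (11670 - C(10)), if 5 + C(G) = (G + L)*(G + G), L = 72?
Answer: 7886621/221 ≈ 35686.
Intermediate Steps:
C(G) = -5 + 2*G*(72 + G) (C(G) = -5 + (G + 72)*(G + G) = -5 + (72 + G)*(2*G) = -5 + 2*G*(72 + G))
((-10682 - 5117)/(-6520 + 14697) + 25653) + (11670 - C(10)) = ((-10682 - 5117)/(-6520 + 14697) + 25653) + (11670 - (-5 + 2*10² + 144*10)) = (-15799/8177 + 25653) + (11670 - (-5 + 2*100 + 1440)) = (-15799*1/8177 + 25653) + (11670 - (-5 + 200 + 1440)) = (-427/221 + 25653) + (11670 - 1*1635) = 5668886/221 + (11670 - 1635) = 5668886/221 + 10035 = 7886621/221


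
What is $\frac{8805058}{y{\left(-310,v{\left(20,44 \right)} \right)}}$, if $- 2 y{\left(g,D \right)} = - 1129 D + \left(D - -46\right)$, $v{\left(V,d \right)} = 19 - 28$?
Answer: $- \frac{8805058}{5099} \approx -1726.8$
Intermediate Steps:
$v{\left(V,d \right)} = -9$ ($v{\left(V,d \right)} = 19 - 28 = -9$)
$y{\left(g,D \right)} = -23 + 564 D$ ($y{\left(g,D \right)} = - \frac{- 1129 D + \left(D - -46\right)}{2} = - \frac{- 1129 D + \left(D + 46\right)}{2} = - \frac{- 1129 D + \left(46 + D\right)}{2} = - \frac{46 - 1128 D}{2} = -23 + 564 D$)
$\frac{8805058}{y{\left(-310,v{\left(20,44 \right)} \right)}} = \frac{8805058}{-23 + 564 \left(-9\right)} = \frac{8805058}{-23 - 5076} = \frac{8805058}{-5099} = 8805058 \left(- \frac{1}{5099}\right) = - \frac{8805058}{5099}$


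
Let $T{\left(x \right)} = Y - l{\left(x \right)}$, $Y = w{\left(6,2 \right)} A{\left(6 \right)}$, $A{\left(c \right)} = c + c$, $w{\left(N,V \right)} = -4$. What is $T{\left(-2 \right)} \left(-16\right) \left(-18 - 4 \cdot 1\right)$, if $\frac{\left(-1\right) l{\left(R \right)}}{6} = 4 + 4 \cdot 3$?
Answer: $16896$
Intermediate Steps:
$l{\left(R \right)} = -96$ ($l{\left(R \right)} = - 6 \left(4 + 4 \cdot 3\right) = - 6 \left(4 + 12\right) = \left(-6\right) 16 = -96$)
$A{\left(c \right)} = 2 c$
$Y = -48$ ($Y = - 4 \cdot 2 \cdot 6 = \left(-4\right) 12 = -48$)
$T{\left(x \right)} = 48$ ($T{\left(x \right)} = -48 - -96 = -48 + 96 = 48$)
$T{\left(-2 \right)} \left(-16\right) \left(-18 - 4 \cdot 1\right) = 48 \left(-16\right) \left(-18 - 4 \cdot 1\right) = - 768 \left(-18 - 4\right) = \left(-768\right) \left(-22\right) = 16896$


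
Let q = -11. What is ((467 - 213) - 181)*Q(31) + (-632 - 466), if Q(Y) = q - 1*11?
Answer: -2704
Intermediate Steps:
Q(Y) = -22 (Q(Y) = -11 - 1*11 = -11 - 11 = -22)
((467 - 213) - 181)*Q(31) + (-632 - 466) = ((467 - 213) - 181)*(-22) + (-632 - 466) = (254 - 181)*(-22) - 1098 = 73*(-22) - 1098 = -1606 - 1098 = -2704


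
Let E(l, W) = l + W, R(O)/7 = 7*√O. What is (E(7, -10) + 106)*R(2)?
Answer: 5047*√2 ≈ 7137.5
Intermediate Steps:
R(O) = 49*√O (R(O) = 7*(7*√O) = 49*√O)
E(l, W) = W + l
(E(7, -10) + 106)*R(2) = ((-10 + 7) + 106)*(49*√2) = (-3 + 106)*(49*√2) = 103*(49*√2) = 5047*√2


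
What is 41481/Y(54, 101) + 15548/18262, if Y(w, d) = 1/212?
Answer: 3491207222/397 ≈ 8.7940e+6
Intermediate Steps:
Y(w, d) = 1/212
41481/Y(54, 101) + 15548/18262 = 41481/(1/212) + 15548/18262 = 41481*212 + 15548*(1/18262) = 8793972 + 338/397 = 3491207222/397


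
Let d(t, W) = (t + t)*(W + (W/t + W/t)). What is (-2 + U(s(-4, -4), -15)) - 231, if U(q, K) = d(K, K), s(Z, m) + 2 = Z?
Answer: 157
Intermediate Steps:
s(Z, m) = -2 + Z
d(t, W) = 2*t*(W + 2*W/t) (d(t, W) = (2*t)*(W + 2*W/t) = 2*t*(W + 2*W/t))
U(q, K) = 2*K*(2 + K)
(-2 + U(s(-4, -4), -15)) - 231 = (-2 + 2*(-15)*(2 - 15)) - 231 = (-2 + 2*(-15)*(-13)) - 231 = (-2 + 390) - 231 = 388 - 231 = 157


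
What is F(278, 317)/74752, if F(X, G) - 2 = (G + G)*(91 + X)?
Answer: 58487/18688 ≈ 3.1297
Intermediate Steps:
F(X, G) = 2 + 2*G*(91 + X) (F(X, G) = 2 + (G + G)*(91 + X) = 2 + (2*G)*(91 + X) = 2 + 2*G*(91 + X))
F(278, 317)/74752 = (2 + 182*317 + 2*317*278)/74752 = (2 + 57694 + 176252)*(1/74752) = 233948*(1/74752) = 58487/18688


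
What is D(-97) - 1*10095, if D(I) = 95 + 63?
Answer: -9937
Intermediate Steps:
D(I) = 158
D(-97) - 1*10095 = 158 - 1*10095 = 158 - 10095 = -9937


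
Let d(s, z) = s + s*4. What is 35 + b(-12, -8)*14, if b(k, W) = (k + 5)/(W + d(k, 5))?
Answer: 1239/34 ≈ 36.441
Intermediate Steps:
d(s, z) = 5*s (d(s, z) = s + 4*s = 5*s)
b(k, W) = (5 + k)/(W + 5*k) (b(k, W) = (k + 5)/(W + 5*k) = (5 + k)/(W + 5*k))
35 + b(-12, -8)*14 = 35 + ((5 - 12)/(-8 + 5*(-12)))*14 = 35 + (-7/(-8 - 60))*14 = 35 + (-7/(-68))*14 = 35 - 1/68*(-7)*14 = 35 + (7/68)*14 = 35 + 49/34 = 1239/34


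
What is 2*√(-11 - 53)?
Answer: 16*I ≈ 16.0*I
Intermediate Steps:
2*√(-11 - 53) = 2*√(-64) = 2*(8*I) = 16*I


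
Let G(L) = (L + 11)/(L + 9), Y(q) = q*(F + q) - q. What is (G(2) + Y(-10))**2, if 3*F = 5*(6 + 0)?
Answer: 15129/121 ≈ 125.03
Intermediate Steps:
F = 10 (F = (5*(6 + 0))/3 = (5*6)/3 = (1/3)*30 = 10)
Y(q) = -q + q*(10 + q) (Y(q) = q*(10 + q) - q = -q + q*(10 + q))
G(L) = (11 + L)/(9 + L)
(G(2) + Y(-10))**2 = ((11 + 2)/(9 + 2) - 10*(9 - 10))**2 = (13/11 - 10*(-1))**2 = ((1/11)*13 + 10)**2 = (13/11 + 10)**2 = (123/11)**2 = 15129/121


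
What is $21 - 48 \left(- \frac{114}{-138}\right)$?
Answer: $- \frac{429}{23} \approx -18.652$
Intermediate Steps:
$21 - 48 \left(- \frac{114}{-138}\right) = 21 - 48 \left(\left(-114\right) \left(- \frac{1}{138}\right)\right) = 21 - \frac{912}{23} = - \frac{429}{23}$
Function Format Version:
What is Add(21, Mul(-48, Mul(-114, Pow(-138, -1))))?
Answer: Rational(-429, 23) ≈ -18.652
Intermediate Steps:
Add(21, Mul(-48, Mul(-114, Pow(-138, -1)))) = Add(21, Mul(-48, Mul(-114, Rational(-1, 138)))) = Add(21, Mul(-48, Rational(19, 23))) = Add(21, Rational(-912, 23)) = Rational(-429, 23)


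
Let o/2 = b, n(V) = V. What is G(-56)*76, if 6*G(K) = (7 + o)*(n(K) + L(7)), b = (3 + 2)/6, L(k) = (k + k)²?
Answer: 138320/9 ≈ 15369.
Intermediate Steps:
L(k) = 4*k² (L(k) = (2*k)² = 4*k²)
b = ⅚ (b = 5*(⅙) = ⅚ ≈ 0.83333)
o = 5/3 (o = 2*(⅚) = 5/3 ≈ 1.6667)
G(K) = 2548/9 + 13*K/9 (G(K) = ((7 + 5/3)*(K + 4*7²))/6 = (26*(K + 4*49)/3)/6 = (26*(K + 196)/3)/6 = (26*(196 + K)/3)/6 = (5096/3 + 26*K/3)/6 = 2548/9 + 13*K/9)
G(-56)*76 = (2548/9 + (13/9)*(-56))*76 = (2548/9 - 728/9)*76 = (1820/9)*76 = 138320/9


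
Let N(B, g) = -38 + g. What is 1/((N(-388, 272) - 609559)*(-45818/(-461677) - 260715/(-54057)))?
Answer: -8318957863/24950417225366775 ≈ -3.3342e-7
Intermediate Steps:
1/((N(-388, 272) - 609559)*(-45818/(-461677) - 260715/(-54057))) = 1/(((-38 + 272) - 609559)*(-45818/(-461677) - 260715/(-54057))) = 1/((234 - 609559)*(-45818*(-1/461677) - 260715*(-1/54057))) = 1/((-609325)*(45818/461677 + 86905/18019)) = -1/(609325*40947634227/8318957863) = -1/609325*8318957863/40947634227 = -8318957863/24950417225366775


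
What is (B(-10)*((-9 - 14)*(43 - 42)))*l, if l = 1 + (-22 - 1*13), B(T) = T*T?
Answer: 78200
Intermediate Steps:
B(T) = T**2
l = -34 (l = 1 + (-22 - 13) = 1 - 35 = -34)
(B(-10)*((-9 - 14)*(43 - 42)))*l = ((-10)**2*((-9 - 14)*(43 - 42)))*(-34) = (100*(-23*1))*(-34) = (100*(-23))*(-34) = -2300*(-34) = 78200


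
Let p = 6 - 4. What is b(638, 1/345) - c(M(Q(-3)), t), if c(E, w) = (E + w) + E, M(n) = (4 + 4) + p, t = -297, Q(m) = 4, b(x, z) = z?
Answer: 95566/345 ≈ 277.00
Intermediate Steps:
p = 2
M(n) = 10 (M(n) = (4 + 4) + 2 = 8 + 2 = 10)
c(E, w) = w + 2*E
b(638, 1/345) - c(M(Q(-3)), t) = 1/345 - (-297 + 2*10) = 1/345 - (-297 + 20) = 1/345 - 1*(-277) = 1/345 + 277 = 95566/345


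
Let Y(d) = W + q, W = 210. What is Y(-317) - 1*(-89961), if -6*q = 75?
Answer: 180317/2 ≈ 90159.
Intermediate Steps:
q = -25/2 (q = -⅙*75 = -25/2 ≈ -12.500)
Y(d) = 395/2 (Y(d) = 210 - 25/2 = 395/2)
Y(-317) - 1*(-89961) = 395/2 - 1*(-89961) = 395/2 + 89961 = 180317/2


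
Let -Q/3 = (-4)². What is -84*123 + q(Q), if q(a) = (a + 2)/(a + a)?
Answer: -495913/48 ≈ -10332.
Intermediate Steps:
Q = -48 (Q = -3*(-4)² = -3*16 = -48)
q(a) = (2 + a)/(2*a) (q(a) = (2 + a)/((2*a)) = (2 + a)*(1/(2*a)) = (2 + a)/(2*a))
-84*123 + q(Q) = -84*123 + (½)*(2 - 48)/(-48) = -10332 + (½)*(-1/48)*(-46) = -10332 + 23/48 = -495913/48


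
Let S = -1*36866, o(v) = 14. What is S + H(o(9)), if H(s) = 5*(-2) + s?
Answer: -36862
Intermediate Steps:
H(s) = -10 + s
S = -36866
S + H(o(9)) = -36866 + (-10 + 14) = -36866 + 4 = -36862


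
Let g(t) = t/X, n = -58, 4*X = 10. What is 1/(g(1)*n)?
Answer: -5/116 ≈ -0.043103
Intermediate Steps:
X = 5/2 (X = (¼)*10 = 5/2 ≈ 2.5000)
g(t) = 2*t/5 (g(t) = t/(5/2) = t*(⅖) = 2*t/5)
1/(g(1)*n) = 1/(((⅖)*1)*(-58)) = 1/((⅖)*(-58)) = 1/(-116/5) = -5/116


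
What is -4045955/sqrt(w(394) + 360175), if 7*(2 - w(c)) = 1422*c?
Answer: -212945*sqrt(13726797)/103209 ≈ -7644.2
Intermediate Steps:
w(c) = 2 - 1422*c/7
-4045955/sqrt(w(394) + 360175) = -4045955/sqrt((2 - 1422/7*394) + 360175) = -4045955/sqrt((2 - 560268/7) + 360175) = -4045955/sqrt(-560254/7 + 360175) = -4045955*sqrt(13726797)/1960971 = -212945*sqrt(13726797)/103209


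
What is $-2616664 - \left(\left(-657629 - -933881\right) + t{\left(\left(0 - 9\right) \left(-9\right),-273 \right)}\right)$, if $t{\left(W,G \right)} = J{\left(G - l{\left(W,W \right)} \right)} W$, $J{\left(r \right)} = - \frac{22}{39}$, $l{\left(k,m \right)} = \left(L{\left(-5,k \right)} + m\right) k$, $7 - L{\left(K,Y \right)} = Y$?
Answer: $- \frac{37607314}{13} \approx -2.8929 \cdot 10^{6}$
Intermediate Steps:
$L{\left(K,Y \right)} = 7 - Y$
$l{\left(k,m \right)} = k \left(7 + m - k\right)$ ($l{\left(k,m \right)} = \left(\left(7 - k\right) + m\right) k = \left(7 + m - k\right) k = k \left(7 + m - k\right)$)
$J{\left(r \right)} = - \frac{22}{39}$ ($J{\left(r \right)} = \left(-22\right) \frac{1}{39} = - \frac{22}{39}$)
$t{\left(W,G \right)} = - \frac{22 W}{39}$
$-2616664 - \left(\left(-657629 - -933881\right) + t{\left(\left(0 - 9\right) \left(-9\right),-273 \right)}\right) = -2616664 - \left(\left(-657629 - -933881\right) - \frac{22 \left(0 - 9\right) \left(-9\right)}{39}\right) = -2616664 - \left(\left(-657629 + 933881\right) - \frac{22 \left(\left(-9\right) \left(-9\right)\right)}{39}\right) = -2616664 - \left(276252 - \frac{594}{13}\right) = -2616664 - \frac{3590682}{13} = - \frac{37607314}{13}$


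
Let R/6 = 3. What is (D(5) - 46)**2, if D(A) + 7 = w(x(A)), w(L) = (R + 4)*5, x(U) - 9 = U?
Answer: 3249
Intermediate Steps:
R = 18 (R = 6*3 = 18)
x(U) = 9 + U
w(L) = 110 (w(L) = (18 + 4)*5 = 22*5 = 110)
D(A) = 103 (D(A) = -7 + 110 = 103)
(D(5) - 46)**2 = (103 - 46)**2 = 57**2 = 3249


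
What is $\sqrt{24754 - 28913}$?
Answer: $i \sqrt{4159} \approx 64.49 i$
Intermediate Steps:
$\sqrt{24754 - 28913} = \sqrt{-4159} = i \sqrt{4159}$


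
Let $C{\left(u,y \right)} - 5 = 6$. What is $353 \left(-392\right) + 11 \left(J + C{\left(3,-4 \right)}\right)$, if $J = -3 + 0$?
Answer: $-138288$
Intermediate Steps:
$C{\left(u,y \right)} = 11$ ($C{\left(u,y \right)} = 5 + 6 = 11$)
$J = -3$
$353 \left(-392\right) + 11 \left(J + C{\left(3,-4 \right)}\right) = 353 \left(-392\right) + 11 \left(-3 + 11\right) = -138376 + 11 \cdot 8 = -138376 + 88 = -138288$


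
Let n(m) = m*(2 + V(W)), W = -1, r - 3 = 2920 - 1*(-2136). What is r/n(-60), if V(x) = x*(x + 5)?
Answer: 5059/120 ≈ 42.158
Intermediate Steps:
r = 5059 (r = 3 + (2920 - 1*(-2136)) = 3 + (2920 + 2136) = 3 + 5056 = 5059)
V(x) = x*(5 + x)
n(m) = -2*m (n(m) = m*(2 - (5 - 1)) = m*(2 - 1*4) = m*(2 - 4) = m*(-2) = -2*m)
r/n(-60) = 5059/((-2*(-60))) = 5059/120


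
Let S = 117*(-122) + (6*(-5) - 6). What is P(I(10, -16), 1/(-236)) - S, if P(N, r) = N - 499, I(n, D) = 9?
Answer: 13820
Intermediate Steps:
P(N, r) = -499 + N
S = -14310 (S = -14274 + (-30 - 6) = -14274 - 36 = -14310)
P(I(10, -16), 1/(-236)) - S = (-499 + 9) - 1*(-14310) = -490 + 14310 = 13820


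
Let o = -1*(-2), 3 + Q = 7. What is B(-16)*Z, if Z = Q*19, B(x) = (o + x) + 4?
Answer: -760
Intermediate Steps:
Q = 4 (Q = -3 + 7 = 4)
o = 2
B(x) = 6 + x (B(x) = (2 + x) + 4 = 6 + x)
Z = 76 (Z = 4*19 = 76)
B(-16)*Z = (6 - 16)*76 = -10*76 = -760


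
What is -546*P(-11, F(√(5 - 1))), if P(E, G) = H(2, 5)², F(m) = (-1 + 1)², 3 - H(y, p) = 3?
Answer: 0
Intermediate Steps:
H(y, p) = 0 (H(y, p) = 3 - 1*3 = 3 - 3 = 0)
F(m) = 0 (F(m) = 0² = 0)
P(E, G) = 0 (P(E, G) = 0² = 0)
-546*P(-11, F(√(5 - 1))) = -546*0 = 0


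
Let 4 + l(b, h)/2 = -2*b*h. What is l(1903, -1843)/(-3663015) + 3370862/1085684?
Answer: -1441721442071/1988438388630 ≈ -0.72505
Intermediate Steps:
l(b, h) = -8 - 4*b*h (l(b, h) = -8 + 2*(-2*b*h) = -8 - 4*b*h)
l(1903, -1843)/(-3663015) + 3370862/1085684 = (-8 - 4*1903*(-1843))/(-3663015) + 3370862/1085684 = (-8 + 14028916)*(-1/3663015) + 3370862*(1/1085684) = 14028908*(-1/3663015) + 1685431/542842 = -14028908/3663015 + 1685431/542842 = -1441721442071/1988438388630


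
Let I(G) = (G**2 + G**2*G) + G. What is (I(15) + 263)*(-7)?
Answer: -27146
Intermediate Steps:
I(G) = G + G**2 + G**3 (I(G) = (G**2 + G**3) + G = G + G**2 + G**3)
(I(15) + 263)*(-7) = (15*(1 + 15 + 15**2) + 263)*(-7) = (15*(1 + 15 + 225) + 263)*(-7) = (15*241 + 263)*(-7) = (3615 + 263)*(-7) = 3878*(-7) = -27146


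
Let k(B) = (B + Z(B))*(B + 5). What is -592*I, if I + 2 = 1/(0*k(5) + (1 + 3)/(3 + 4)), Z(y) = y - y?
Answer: 148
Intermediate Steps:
Z(y) = 0
k(B) = B*(5 + B) (k(B) = (B + 0)*(B + 5) = B*(5 + B))
I = -¼ (I = -2 + 1/(0*(5*(5 + 5)) + (1 + 3)/(3 + 4)) = -2 + 1/(0*(5*10) + 4/7) = -2 + 1/(0*50 + 4*(⅐)) = -2 + 1/(0 + 4/7) = -2 + 1/(4/7) = -2 + 7/4 = -¼ ≈ -0.25000)
-592*I = -592*(-¼) = 148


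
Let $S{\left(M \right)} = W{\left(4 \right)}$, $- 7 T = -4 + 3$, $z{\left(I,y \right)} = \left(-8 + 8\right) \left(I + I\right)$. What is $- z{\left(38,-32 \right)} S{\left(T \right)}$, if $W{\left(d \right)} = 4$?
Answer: $0$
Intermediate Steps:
$z{\left(I,y \right)} = 0$ ($z{\left(I,y \right)} = 0 \cdot 2 I = 0$)
$T = \frac{1}{7}$ ($T = - \frac{-4 + 3}{7} = \left(- \frac{1}{7}\right) \left(-1\right) = \frac{1}{7} \approx 0.14286$)
$S{\left(M \right)} = 4$
$- z{\left(38,-32 \right)} S{\left(T \right)} = \left(-1\right) 0 \cdot 4 = 0 \cdot 4 = 0$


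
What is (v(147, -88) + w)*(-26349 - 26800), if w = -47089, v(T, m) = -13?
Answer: 2503424198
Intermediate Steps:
(v(147, -88) + w)*(-26349 - 26800) = (-13 - 47089)*(-26349 - 26800) = -47102*(-53149) = 2503424198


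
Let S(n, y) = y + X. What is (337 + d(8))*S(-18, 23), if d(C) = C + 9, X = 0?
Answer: 8142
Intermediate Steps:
S(n, y) = y (S(n, y) = y + 0 = y)
d(C) = 9 + C
(337 + d(8))*S(-18, 23) = (337 + (9 + 8))*23 = (337 + 17)*23 = 354*23 = 8142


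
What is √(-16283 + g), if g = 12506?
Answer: I*√3777 ≈ 61.457*I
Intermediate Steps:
√(-16283 + g) = √(-16283 + 12506) = √(-3777) = I*√3777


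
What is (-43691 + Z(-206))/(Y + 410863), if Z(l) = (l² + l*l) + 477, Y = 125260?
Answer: 41658/536123 ≈ 0.077702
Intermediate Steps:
Z(l) = 477 + 2*l² (Z(l) = (l² + l²) + 477 = 2*l² + 477 = 477 + 2*l²)
(-43691 + Z(-206))/(Y + 410863) = (-43691 + (477 + 2*(-206)²))/(125260 + 410863) = (-43691 + (477 + 2*42436))/536123 = (-43691 + (477 + 84872))*(1/536123) = (-43691 + 85349)*(1/536123) = 41658*(1/536123) = 41658/536123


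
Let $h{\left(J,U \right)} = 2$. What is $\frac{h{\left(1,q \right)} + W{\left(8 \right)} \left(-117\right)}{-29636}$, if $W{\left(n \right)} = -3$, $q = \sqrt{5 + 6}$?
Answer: $- \frac{353}{29636} \approx -0.011911$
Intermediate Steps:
$q = \sqrt{11} \approx 3.3166$
$\frac{h{\left(1,q \right)} + W{\left(8 \right)} \left(-117\right)}{-29636} = \frac{2 - -351}{-29636} = \left(2 + 351\right) \left(- \frac{1}{29636}\right) = 353 \left(- \frac{1}{29636}\right) = - \frac{353}{29636}$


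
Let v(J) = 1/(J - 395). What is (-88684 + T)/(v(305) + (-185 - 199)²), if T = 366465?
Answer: 25000290/13271039 ≈ 1.8838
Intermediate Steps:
v(J) = 1/(-395 + J)
(-88684 + T)/(v(305) + (-185 - 199)²) = (-88684 + 366465)/(1/(-395 + 305) + (-185 - 199)²) = 277781/(1/(-90) + (-384)²) = 277781/(-1/90 + 147456) = 277781/(13271039/90) = 277781*(90/13271039) = 25000290/13271039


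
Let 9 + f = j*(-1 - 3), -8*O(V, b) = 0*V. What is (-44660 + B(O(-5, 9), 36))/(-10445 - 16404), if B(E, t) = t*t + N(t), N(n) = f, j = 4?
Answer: 43389/26849 ≈ 1.6160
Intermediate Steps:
O(V, b) = 0 (O(V, b) = -0*V = -⅛*0 = 0)
f = -25 (f = -9 + 4*(-1 - 3) = -9 + 4*(-4) = -9 - 16 = -25)
N(n) = -25
B(E, t) = -25 + t² (B(E, t) = t*t - 25 = t² - 25 = -25 + t²)
(-44660 + B(O(-5, 9), 36))/(-10445 - 16404) = (-44660 + (-25 + 36²))/(-10445 - 16404) = (-44660 + (-25 + 1296))/(-26849) = (-44660 + 1271)*(-1/26849) = -43389*(-1/26849) = 43389/26849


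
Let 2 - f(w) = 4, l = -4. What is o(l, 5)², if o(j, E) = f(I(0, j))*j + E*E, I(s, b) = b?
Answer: 1089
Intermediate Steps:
f(w) = -2 (f(w) = 2 - 1*4 = 2 - 4 = -2)
o(j, E) = E² - 2*j (o(j, E) = -2*j + E*E = -2*j + E² = E² - 2*j)
o(l, 5)² = (5² - 2*(-4))² = (25 + 8)² = 33² = 1089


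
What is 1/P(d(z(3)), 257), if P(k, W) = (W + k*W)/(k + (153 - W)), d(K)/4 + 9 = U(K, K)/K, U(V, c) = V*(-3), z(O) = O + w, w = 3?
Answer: 152/12079 ≈ 0.012584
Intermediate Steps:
z(O) = 3 + O (z(O) = O + 3 = 3 + O)
U(V, c) = -3*V
d(K) = -48 (d(K) = -36 + 4*((-3*K)/K) = -36 + 4*(-3) = -36 - 12 = -48)
P(k, W) = (W + W*k)/(153 + k - W)
1/P(d(z(3)), 257) = 1/(257*(1 - 48)/(153 - 48 - 1*257)) = 1/(257*(-47)/(153 - 48 - 257)) = 1/(257*(-47)/(-152)) = 1/(257*(-1/152)*(-47)) = 1/(12079/152) = 152/12079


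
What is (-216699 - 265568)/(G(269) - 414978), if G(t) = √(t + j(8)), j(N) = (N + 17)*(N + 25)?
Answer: 100065097563/86103369695 + 482267*√1094/172206739390 ≈ 1.1622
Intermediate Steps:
j(N) = (17 + N)*(25 + N)
G(t) = √(825 + t) (G(t) = √(t + (425 + 8² + 42*8)) = √(t + (425 + 64 + 336)) = √(t + 825) = √(825 + t))
(-216699 - 265568)/(G(269) - 414978) = (-216699 - 265568)/(√(825 + 269) - 414978) = -482267/(√1094 - 414978) = -482267/(-414978 + √1094)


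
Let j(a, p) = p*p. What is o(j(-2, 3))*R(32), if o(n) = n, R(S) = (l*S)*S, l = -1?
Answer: -9216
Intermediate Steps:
R(S) = -S**2 (R(S) = (-S)*S = -S**2)
j(a, p) = p**2
o(j(-2, 3))*R(32) = 3**2*(-1*32**2) = 9*(-1*1024) = 9*(-1024) = -9216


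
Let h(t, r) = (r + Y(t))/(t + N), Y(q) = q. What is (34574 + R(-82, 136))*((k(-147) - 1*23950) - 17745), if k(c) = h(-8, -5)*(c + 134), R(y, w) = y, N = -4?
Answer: -4315889107/3 ≈ -1.4386e+9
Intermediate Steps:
h(t, r) = (r + t)/(-4 + t) (h(t, r) = (r + t)/(t - 4) = (r + t)/(-4 + t))
k(c) = 871/6 + 13*c/12 (k(c) = ((-5 - 8)/(-4 - 8))*(c + 134) = (-13/(-12))*(134 + c) = (-1/12*(-13))*(134 + c) = 13*(134 + c)/12 = 871/6 + 13*c/12)
(34574 + R(-82, 136))*((k(-147) - 1*23950) - 17745) = (34574 - 82)*(((871/6 + (13/12)*(-147)) - 1*23950) - 17745) = 34492*(((871/6 - 637/4) - 23950) - 17745) = 34492*((-169/12 - 23950) - 17745) = 34492*(-287569/12 - 17745) = 34492*(-500509/12) = -4315889107/3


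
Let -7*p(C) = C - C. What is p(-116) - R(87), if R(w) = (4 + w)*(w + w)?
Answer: -15834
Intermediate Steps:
p(C) = 0 (p(C) = -(C - C)/7 = -⅐*0 = 0)
R(w) = 2*w*(4 + w) (R(w) = (4 + w)*(2*w) = 2*w*(4 + w))
p(-116) - R(87) = 0 - 2*87*(4 + 87) = 0 - 2*87*91 = 0 - 1*15834 = 0 - 15834 = -15834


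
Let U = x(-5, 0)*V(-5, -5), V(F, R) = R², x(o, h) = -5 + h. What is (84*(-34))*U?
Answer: 357000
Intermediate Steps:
U = -125 (U = (-5 + 0)*(-5)² = -5*25 = -125)
(84*(-34))*U = (84*(-34))*(-125) = -2856*(-125) = 357000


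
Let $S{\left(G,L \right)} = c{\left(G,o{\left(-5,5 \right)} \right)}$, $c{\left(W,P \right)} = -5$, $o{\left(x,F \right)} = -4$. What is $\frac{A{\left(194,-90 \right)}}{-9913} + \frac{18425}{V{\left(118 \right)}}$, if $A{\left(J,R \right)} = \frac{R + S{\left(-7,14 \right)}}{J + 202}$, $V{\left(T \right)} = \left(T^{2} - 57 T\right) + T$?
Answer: $\frac{9041114615}{3589913646} \approx 2.5185$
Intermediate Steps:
$S{\left(G,L \right)} = -5$
$V{\left(T \right)} = T^{2} - 56 T$
$A{\left(J,R \right)} = \frac{-5 + R}{202 + J}$ ($A{\left(J,R \right)} = \frac{R - 5}{J + 202} = \frac{-5 + R}{202 + J}$)
$\frac{A{\left(194,-90 \right)}}{-9913} + \frac{18425}{V{\left(118 \right)}} = \frac{\frac{1}{202 + 194} \left(-5 - 90\right)}{-9913} + \frac{18425}{118 \left(-56 + 118\right)} = \frac{1}{396} \left(-95\right) \left(- \frac{1}{9913}\right) + \frac{18425}{118 \cdot 62} = \frac{1}{396} \left(-95\right) \left(- \frac{1}{9913}\right) + \frac{18425}{7316} = \left(- \frac{95}{396}\right) \left(- \frac{1}{9913}\right) + 18425 \cdot \frac{1}{7316} = \frac{95}{3925548} + \frac{18425}{7316} = \frac{9041114615}{3589913646}$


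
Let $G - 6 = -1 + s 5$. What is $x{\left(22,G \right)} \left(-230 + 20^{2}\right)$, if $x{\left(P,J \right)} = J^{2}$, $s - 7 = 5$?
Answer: $718250$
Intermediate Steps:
$s = 12$ ($s = 7 + 5 = 12$)
$G = 65$ ($G = 6 + \left(-1 + 12 \cdot 5\right) = 6 + \left(-1 + 60\right) = 6 + 59 = 65$)
$x{\left(22,G \right)} \left(-230 + 20^{2}\right) = 65^{2} \left(-230 + 20^{2}\right) = 4225 \left(-230 + 400\right) = 4225 \cdot 170 = 718250$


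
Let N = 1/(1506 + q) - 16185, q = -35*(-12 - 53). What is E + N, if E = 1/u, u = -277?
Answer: -16951152849/1047337 ≈ -16185.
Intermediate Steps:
q = 2275 (q = -35*(-65) = 2275)
N = -61195484/3781 (N = 1/(1506 + 2275) - 16185 = 1/3781 - 16185 = -61195484/3781 ≈ -16185.)
E = -1/277 (E = 1/(-277) = -1/277 ≈ -0.0036101)
E + N = -1/277 - 61195484/3781 = -16951152849/1047337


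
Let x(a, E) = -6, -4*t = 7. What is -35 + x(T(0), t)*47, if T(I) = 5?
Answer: -317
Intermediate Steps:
t = -7/4 (t = -¼*7 = -7/4 ≈ -1.7500)
-35 + x(T(0), t)*47 = -35 - 6*47 = -35 - 282 = -317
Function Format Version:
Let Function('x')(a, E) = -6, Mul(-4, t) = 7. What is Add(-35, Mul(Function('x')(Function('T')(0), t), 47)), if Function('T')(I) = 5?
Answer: -317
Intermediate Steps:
t = Rational(-7, 4) (t = Mul(Rational(-1, 4), 7) = Rational(-7, 4) ≈ -1.7500)
Add(-35, Mul(Function('x')(Function('T')(0), t), 47)) = Add(-35, Mul(-6, 47)) = Add(-35, -282) = -317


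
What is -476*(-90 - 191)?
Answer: 133756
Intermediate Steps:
-476*(-90 - 191) = -476*(-281) = 133756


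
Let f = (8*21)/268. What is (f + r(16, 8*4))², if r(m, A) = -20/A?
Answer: 1/287296 ≈ 3.4807e-6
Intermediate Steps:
f = 42/67 (f = 168*(1/268) = 42/67 ≈ 0.62687)
(f + r(16, 8*4))² = (42/67 - 20/(8*4))² = (42/67 - 20/32)² = (42/67 - 20*1/32)² = (42/67 - 5/8)² = (1/536)² = 1/287296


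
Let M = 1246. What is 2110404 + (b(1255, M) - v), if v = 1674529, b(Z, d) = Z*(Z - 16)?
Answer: 1990820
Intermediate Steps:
b(Z, d) = Z*(-16 + Z)
2110404 + (b(1255, M) - v) = 2110404 + (1255*(-16 + 1255) - 1*1674529) = 2110404 + (1255*1239 - 1674529) = 2110404 + (1554945 - 1674529) = 2110404 - 119584 = 1990820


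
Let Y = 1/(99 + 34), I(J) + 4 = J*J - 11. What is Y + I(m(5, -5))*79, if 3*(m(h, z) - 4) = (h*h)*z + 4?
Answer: 123415231/1197 ≈ 1.0310e+5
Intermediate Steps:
m(h, z) = 16/3 + z*h**2/3 (m(h, z) = 4 + ((h*h)*z + 4)/3 = 4 + (h**2*z + 4)/3 = 4 + (z*h**2 + 4)/3 = 4 + (4 + z*h**2)/3 = 4 + (4/3 + z*h**2/3) = 16/3 + z*h**2/3)
I(J) = -15 + J**2 (I(J) = -4 + (J*J - 11) = -4 + (J**2 - 11) = -4 + (-11 + J**2) = -15 + J**2)
Y = 1/133 ≈ 0.0075188
Y + I(m(5, -5))*79 = 1/133 + (-15 + (16/3 + (1/3)*(-5)*5**2)**2)*79 = 1/133 + (-15 + (16/3 + (1/3)*(-5)*25)**2)*79 = 1/133 + (-15 + (16/3 - 125/3)**2)*79 = 1/133 + (-15 + (-109/3)**2)*79 = 1/133 + (-15 + 11881/9)*79 = 1/133 + (11746/9)*79 = 1/133 + 927934/9 = 123415231/1197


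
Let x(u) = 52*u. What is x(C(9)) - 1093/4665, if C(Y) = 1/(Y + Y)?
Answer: 37151/13995 ≈ 2.6546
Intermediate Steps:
C(Y) = 1/(2*Y)
x(C(9)) - 1093/4665 = 52*((½)/9) - 1093/4665 = 52*((½)*(⅑)) - 1093*1/4665 = 52*(1/18) - 1093/4665 = 26/9 - 1093/4665 = 37151/13995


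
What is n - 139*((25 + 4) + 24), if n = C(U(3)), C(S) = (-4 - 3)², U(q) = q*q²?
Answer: -7318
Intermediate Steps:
U(q) = q³
C(S) = 49 (C(S) = (-7)² = 49)
n = 49
n - 139*((25 + 4) + 24) = 49 - 139*((25 + 4) + 24) = 49 - 139*(29 + 24) = 49 - 139*53 = 49 - 7367 = -7318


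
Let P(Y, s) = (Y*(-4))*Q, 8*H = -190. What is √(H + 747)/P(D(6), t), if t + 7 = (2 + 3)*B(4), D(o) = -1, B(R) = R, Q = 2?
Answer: √2893/16 ≈ 3.3617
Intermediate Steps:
t = 13 (t = -7 + (2 + 3)*4 = -7 + 5*4 = -7 + 20 = 13)
H = -95/4 (H = (⅛)*(-190) = -95/4 ≈ -23.750)
P(Y, s) = -8*Y (P(Y, s) = (Y*(-4))*2 = -4*Y*2 = -8*Y)
√(H + 747)/P(D(6), t) = √(-95/4 + 747)/((-8*(-1))) = √(2893/4)/8 = (√2893/2)/8 = √2893/16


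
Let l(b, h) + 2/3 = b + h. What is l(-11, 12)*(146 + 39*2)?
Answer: 224/3 ≈ 74.667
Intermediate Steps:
l(b, h) = -⅔ + b + h (l(b, h) = -⅔ + (b + h) = -⅔ + b + h)
l(-11, 12)*(146 + 39*2) = (-⅔ - 11 + 12)*(146 + 39*2) = (146 + 78)/3 = (⅓)*224 = 224/3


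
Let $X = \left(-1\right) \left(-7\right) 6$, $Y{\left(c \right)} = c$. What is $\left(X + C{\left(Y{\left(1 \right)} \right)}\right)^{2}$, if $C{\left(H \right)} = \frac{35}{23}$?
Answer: $\frac{1002001}{529} \approx 1894.1$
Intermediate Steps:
$X = 42$ ($X = 7 \cdot 6 = 42$)
$C{\left(H \right)} = \frac{35}{23}$ ($C{\left(H \right)} = 35 \cdot \frac{1}{23} = \frac{35}{23}$)
$\left(X + C{\left(Y{\left(1 \right)} \right)}\right)^{2} = \left(42 + \frac{35}{23}\right)^{2} = \left(\frac{1001}{23}\right)^{2} = \frac{1002001}{529}$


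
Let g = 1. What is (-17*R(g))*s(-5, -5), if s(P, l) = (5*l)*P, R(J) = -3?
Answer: 6375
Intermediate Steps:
s(P, l) = 5*P*l
(-17*R(g))*s(-5, -5) = (-17*(-3))*(5*(-5)*(-5)) = 51*125 = 6375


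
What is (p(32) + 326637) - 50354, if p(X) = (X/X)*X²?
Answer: 277307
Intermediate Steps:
p(X) = X² (p(X) = 1*X² = X²)
(p(32) + 326637) - 50354 = (32² + 326637) - 50354 = (1024 + 326637) - 50354 = 327661 - 50354 = 277307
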